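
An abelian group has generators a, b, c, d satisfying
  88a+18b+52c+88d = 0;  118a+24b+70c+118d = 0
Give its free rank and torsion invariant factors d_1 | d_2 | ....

rank_ℚ(R)=2; free=4−2=2
SNF(R) diag = [2, 6] → torsion [2, 6]

Answer: M ≅ ℤ^2 ⊕ ℤ/2 ⊕ ℤ/6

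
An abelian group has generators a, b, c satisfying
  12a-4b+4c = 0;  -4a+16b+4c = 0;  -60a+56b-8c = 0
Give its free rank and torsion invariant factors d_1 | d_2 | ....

Answer: M ≅ ℤ/4 ⊕ ℤ/4 ⊕ ℤ/12

Derivation:
rank_ℚ(R)=3; free=3−3=0
SNF(R) diag = [4, 4, 12] → torsion [4, 4, 12]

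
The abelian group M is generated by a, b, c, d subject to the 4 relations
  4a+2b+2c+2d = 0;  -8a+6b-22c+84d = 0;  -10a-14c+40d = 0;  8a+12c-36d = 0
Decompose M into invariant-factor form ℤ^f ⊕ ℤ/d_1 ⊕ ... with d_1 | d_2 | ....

rank_ℚ(R)=4; free=4−4=0
SNF(R) diag = [2, 2, 2, 4] → torsion [2, 2, 2, 4]

Answer: M ≅ ℤ/2 ⊕ ℤ/2 ⊕ ℤ/2 ⊕ ℤ/4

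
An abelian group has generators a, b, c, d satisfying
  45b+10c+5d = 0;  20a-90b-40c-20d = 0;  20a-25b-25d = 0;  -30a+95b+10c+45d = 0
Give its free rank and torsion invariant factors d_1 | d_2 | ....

rank_ℚ(R)=4; free=4−4=0
SNF(R) diag = [5, 10, 10, 10] → torsion [5, 10, 10, 10]

Answer: M ≅ ℤ/5 ⊕ ℤ/10 ⊕ ℤ/10 ⊕ ℤ/10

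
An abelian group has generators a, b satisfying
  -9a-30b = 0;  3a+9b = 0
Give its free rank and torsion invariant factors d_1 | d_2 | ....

Answer: M ≅ ℤ/3 ⊕ ℤ/3

Derivation:
rank_ℚ(R)=2; free=2−2=0
SNF(R) diag = [3, 3] → torsion [3, 3]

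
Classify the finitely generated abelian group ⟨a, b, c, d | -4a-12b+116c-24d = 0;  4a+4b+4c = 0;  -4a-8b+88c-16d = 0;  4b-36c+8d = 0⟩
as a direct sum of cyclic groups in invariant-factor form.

rank_ℚ(R)=4; free=4−4=0
SNF(R) diag = [4, 4, 8, 8] → torsion [4, 4, 8, 8]

Answer: M ≅ ℤ/4 ⊕ ℤ/4 ⊕ ℤ/8 ⊕ ℤ/8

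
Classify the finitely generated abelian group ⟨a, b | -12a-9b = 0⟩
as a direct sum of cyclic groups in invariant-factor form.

rank_ℚ(R)=1; free=2−1=1
SNF(R) diag = [3] → torsion [3]

Answer: M ≅ ℤ^1 ⊕ ℤ/3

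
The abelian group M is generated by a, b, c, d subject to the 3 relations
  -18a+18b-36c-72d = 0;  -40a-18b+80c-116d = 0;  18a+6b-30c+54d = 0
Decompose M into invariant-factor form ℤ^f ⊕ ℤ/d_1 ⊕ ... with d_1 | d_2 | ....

Answer: M ≅ ℤ^1 ⊕ ℤ/2 ⊕ ℤ/6 ⊕ ℤ/18

Derivation:
rank_ℚ(R)=3; free=4−3=1
SNF(R) diag = [2, 6, 18] → torsion [2, 6, 18]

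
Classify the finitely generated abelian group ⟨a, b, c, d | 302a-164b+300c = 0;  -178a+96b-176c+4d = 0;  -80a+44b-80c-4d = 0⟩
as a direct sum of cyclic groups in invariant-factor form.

rank_ℚ(R)=3; free=4−3=1
SNF(R) diag = [2, 4, 4] → torsion [2, 4, 4]

Answer: M ≅ ℤ^1 ⊕ ℤ/2 ⊕ ℤ/4 ⊕ ℤ/4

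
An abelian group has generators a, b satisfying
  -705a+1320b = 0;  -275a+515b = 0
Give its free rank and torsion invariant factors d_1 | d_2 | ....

rank_ℚ(R)=2; free=2−2=0
SNF(R) diag = [5, 15] → torsion [5, 15]

Answer: M ≅ ℤ/5 ⊕ ℤ/15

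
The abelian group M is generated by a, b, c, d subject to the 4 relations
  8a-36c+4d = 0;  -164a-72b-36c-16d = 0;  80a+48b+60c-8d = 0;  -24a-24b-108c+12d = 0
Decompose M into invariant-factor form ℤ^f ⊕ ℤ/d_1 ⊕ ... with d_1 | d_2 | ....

rank_ℚ(R)=4; free=4−4=0
SNF(R) diag = [4, 12, 12, 24] → torsion [4, 12, 12, 24]

Answer: M ≅ ℤ/4 ⊕ ℤ/12 ⊕ ℤ/12 ⊕ ℤ/24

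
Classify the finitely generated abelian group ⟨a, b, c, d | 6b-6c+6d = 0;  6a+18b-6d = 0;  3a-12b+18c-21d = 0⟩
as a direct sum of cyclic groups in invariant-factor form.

rank_ℚ(R)=3; free=4−3=1
SNF(R) diag = [3, 6, 6] → torsion [3, 6, 6]

Answer: M ≅ ℤ^1 ⊕ ℤ/3 ⊕ ℤ/6 ⊕ ℤ/6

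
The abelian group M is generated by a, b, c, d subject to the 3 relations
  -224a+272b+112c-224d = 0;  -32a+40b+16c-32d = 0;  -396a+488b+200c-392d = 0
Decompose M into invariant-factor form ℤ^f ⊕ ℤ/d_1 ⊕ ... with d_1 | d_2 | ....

Answer: M ≅ ℤ^1 ⊕ ℤ/4 ⊕ ℤ/8 ⊕ ℤ/16

Derivation:
rank_ℚ(R)=3; free=4−3=1
SNF(R) diag = [4, 8, 16] → torsion [4, 8, 16]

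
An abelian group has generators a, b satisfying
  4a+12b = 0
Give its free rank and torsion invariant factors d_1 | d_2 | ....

rank_ℚ(R)=1; free=2−1=1
SNF(R) diag = [4] → torsion [4]

Answer: M ≅ ℤ^1 ⊕ ℤ/4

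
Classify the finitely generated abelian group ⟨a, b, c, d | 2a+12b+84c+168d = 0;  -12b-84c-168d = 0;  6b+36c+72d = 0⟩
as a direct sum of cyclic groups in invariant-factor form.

rank_ℚ(R)=3; free=4−3=1
SNF(R) diag = [2, 6, 12] → torsion [2, 6, 12]

Answer: M ≅ ℤ^1 ⊕ ℤ/2 ⊕ ℤ/6 ⊕ ℤ/12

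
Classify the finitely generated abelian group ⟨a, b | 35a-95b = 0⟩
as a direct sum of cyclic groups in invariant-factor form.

Answer: M ≅ ℤ^1 ⊕ ℤ/5

Derivation:
rank_ℚ(R)=1; free=2−1=1
SNF(R) diag = [5] → torsion [5]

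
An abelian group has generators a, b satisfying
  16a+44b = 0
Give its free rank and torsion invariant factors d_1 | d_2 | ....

Answer: M ≅ ℤ^1 ⊕ ℤ/4

Derivation:
rank_ℚ(R)=1; free=2−1=1
SNF(R) diag = [4] → torsion [4]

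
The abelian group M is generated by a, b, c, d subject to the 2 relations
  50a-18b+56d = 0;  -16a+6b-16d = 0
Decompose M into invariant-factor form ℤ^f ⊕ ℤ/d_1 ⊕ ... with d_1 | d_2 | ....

rank_ℚ(R)=2; free=4−2=2
SNF(R) diag = [2, 6] → torsion [2, 6]

Answer: M ≅ ℤ^2 ⊕ ℤ/2 ⊕ ℤ/6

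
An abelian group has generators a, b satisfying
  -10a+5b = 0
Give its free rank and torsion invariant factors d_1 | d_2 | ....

rank_ℚ(R)=1; free=2−1=1
SNF(R) diag = [5] → torsion [5]

Answer: M ≅ ℤ^1 ⊕ ℤ/5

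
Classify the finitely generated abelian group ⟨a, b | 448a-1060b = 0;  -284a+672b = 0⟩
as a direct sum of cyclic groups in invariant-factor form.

Answer: M ≅ ℤ/4 ⊕ ℤ/4

Derivation:
rank_ℚ(R)=2; free=2−2=0
SNF(R) diag = [4, 4] → torsion [4, 4]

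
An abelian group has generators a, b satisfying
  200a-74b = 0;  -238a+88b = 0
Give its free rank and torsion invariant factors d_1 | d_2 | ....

rank_ℚ(R)=2; free=2−2=0
SNF(R) diag = [2, 6] → torsion [2, 6]

Answer: M ≅ ℤ/2 ⊕ ℤ/6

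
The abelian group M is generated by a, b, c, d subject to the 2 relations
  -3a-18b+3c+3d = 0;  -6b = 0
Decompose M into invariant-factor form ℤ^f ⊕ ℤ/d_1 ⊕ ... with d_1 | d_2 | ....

Answer: M ≅ ℤ^2 ⊕ ℤ/3 ⊕ ℤ/6

Derivation:
rank_ℚ(R)=2; free=4−2=2
SNF(R) diag = [3, 6] → torsion [3, 6]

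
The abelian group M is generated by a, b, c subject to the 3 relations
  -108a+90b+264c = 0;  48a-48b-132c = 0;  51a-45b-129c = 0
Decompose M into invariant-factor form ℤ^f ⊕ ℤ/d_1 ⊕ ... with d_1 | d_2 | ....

rank_ℚ(R)=3; free=3−3=0
SNF(R) diag = [3, 6, 12] → torsion [3, 6, 12]

Answer: M ≅ ℤ/3 ⊕ ℤ/6 ⊕ ℤ/12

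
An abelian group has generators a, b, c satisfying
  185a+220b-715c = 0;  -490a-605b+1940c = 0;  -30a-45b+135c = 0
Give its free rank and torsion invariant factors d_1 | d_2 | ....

Answer: M ≅ ℤ/5 ⊕ ℤ/15 ⊕ ℤ/15

Derivation:
rank_ℚ(R)=3; free=3−3=0
SNF(R) diag = [5, 15, 15] → torsion [5, 15, 15]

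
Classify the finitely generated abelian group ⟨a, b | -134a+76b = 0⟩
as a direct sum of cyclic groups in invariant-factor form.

Answer: M ≅ ℤ^1 ⊕ ℤ/2

Derivation:
rank_ℚ(R)=1; free=2−1=1
SNF(R) diag = [2] → torsion [2]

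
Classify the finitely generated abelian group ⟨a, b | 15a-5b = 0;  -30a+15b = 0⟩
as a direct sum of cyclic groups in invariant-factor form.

Answer: M ≅ ℤ/5 ⊕ ℤ/15

Derivation:
rank_ℚ(R)=2; free=2−2=0
SNF(R) diag = [5, 15] → torsion [5, 15]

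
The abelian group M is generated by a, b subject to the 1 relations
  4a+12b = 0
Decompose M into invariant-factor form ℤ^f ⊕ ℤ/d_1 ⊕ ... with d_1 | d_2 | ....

Answer: M ≅ ℤ^1 ⊕ ℤ/4

Derivation:
rank_ℚ(R)=1; free=2−1=1
SNF(R) diag = [4] → torsion [4]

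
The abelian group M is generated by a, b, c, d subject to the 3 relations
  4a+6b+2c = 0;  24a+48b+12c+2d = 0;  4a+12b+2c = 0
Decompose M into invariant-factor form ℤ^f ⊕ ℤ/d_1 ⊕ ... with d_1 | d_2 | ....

Answer: M ≅ ℤ^1 ⊕ ℤ/2 ⊕ ℤ/2 ⊕ ℤ/6

Derivation:
rank_ℚ(R)=3; free=4−3=1
SNF(R) diag = [2, 2, 6] → torsion [2, 2, 6]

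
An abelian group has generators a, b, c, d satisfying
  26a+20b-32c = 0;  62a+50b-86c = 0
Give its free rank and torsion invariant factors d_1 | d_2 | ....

rank_ℚ(R)=2; free=4−2=2
SNF(R) diag = [2, 6] → torsion [2, 6]

Answer: M ≅ ℤ^2 ⊕ ℤ/2 ⊕ ℤ/6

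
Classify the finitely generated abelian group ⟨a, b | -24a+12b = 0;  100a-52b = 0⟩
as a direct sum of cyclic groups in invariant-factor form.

Answer: M ≅ ℤ/4 ⊕ ℤ/12

Derivation:
rank_ℚ(R)=2; free=2−2=0
SNF(R) diag = [4, 12] → torsion [4, 12]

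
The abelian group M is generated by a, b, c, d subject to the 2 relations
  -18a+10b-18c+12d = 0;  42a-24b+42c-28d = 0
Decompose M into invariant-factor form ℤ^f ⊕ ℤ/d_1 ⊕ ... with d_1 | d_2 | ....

rank_ℚ(R)=2; free=4−2=2
SNF(R) diag = [2, 2] → torsion [2, 2]

Answer: M ≅ ℤ^2 ⊕ ℤ/2 ⊕ ℤ/2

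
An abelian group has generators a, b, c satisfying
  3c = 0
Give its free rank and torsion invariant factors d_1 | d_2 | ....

rank_ℚ(R)=1; free=3−1=2
SNF(R) diag = [3] → torsion [3]

Answer: M ≅ ℤ^2 ⊕ ℤ/3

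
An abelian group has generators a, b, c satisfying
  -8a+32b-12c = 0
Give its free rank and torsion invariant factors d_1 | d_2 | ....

rank_ℚ(R)=1; free=3−1=2
SNF(R) diag = [4] → torsion [4]

Answer: M ≅ ℤ^2 ⊕ ℤ/4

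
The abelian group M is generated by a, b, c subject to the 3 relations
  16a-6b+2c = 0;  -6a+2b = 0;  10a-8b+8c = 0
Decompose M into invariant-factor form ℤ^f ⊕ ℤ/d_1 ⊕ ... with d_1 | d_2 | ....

rank_ℚ(R)=3; free=3−3=0
SNF(R) diag = [2, 2, 6] → torsion [2, 2, 6]

Answer: M ≅ ℤ/2 ⊕ ℤ/2 ⊕ ℤ/6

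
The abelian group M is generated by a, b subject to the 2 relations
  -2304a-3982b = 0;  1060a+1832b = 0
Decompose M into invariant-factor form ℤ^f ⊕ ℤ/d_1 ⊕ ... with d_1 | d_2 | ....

Answer: M ≅ ℤ/2 ⊕ ℤ/4

Derivation:
rank_ℚ(R)=2; free=2−2=0
SNF(R) diag = [2, 4] → torsion [2, 4]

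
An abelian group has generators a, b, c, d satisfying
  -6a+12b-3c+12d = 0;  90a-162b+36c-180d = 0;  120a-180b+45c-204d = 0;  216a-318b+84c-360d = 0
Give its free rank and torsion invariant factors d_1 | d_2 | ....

rank_ℚ(R)=4; free=4−4=0
SNF(R) diag = [3, 6, 18, 36] → torsion [3, 6, 18, 36]

Answer: M ≅ ℤ/3 ⊕ ℤ/6 ⊕ ℤ/18 ⊕ ℤ/36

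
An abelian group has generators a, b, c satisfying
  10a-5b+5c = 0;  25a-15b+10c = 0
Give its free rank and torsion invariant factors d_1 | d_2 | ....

Answer: M ≅ ℤ^1 ⊕ ℤ/5 ⊕ ℤ/5

Derivation:
rank_ℚ(R)=2; free=3−2=1
SNF(R) diag = [5, 5] → torsion [5, 5]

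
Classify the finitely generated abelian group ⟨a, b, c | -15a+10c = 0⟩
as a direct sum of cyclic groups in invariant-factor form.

rank_ℚ(R)=1; free=3−1=2
SNF(R) diag = [5] → torsion [5]

Answer: M ≅ ℤ^2 ⊕ ℤ/5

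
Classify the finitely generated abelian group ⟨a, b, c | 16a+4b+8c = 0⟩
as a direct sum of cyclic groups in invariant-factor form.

rank_ℚ(R)=1; free=3−1=2
SNF(R) diag = [4] → torsion [4]

Answer: M ≅ ℤ^2 ⊕ ℤ/4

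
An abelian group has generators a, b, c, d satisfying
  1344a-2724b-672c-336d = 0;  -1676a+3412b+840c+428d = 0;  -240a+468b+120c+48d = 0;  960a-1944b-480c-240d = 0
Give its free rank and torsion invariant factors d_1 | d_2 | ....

Answer: M ≅ ℤ/4 ⊕ ℤ/12 ⊕ ℤ/24 ⊕ ℤ/48

Derivation:
rank_ℚ(R)=4; free=4−4=0
SNF(R) diag = [4, 12, 24, 48] → torsion [4, 12, 24, 48]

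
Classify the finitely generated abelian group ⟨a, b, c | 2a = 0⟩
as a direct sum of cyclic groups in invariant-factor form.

Answer: M ≅ ℤ^2 ⊕ ℤ/2

Derivation:
rank_ℚ(R)=1; free=3−1=2
SNF(R) diag = [2] → torsion [2]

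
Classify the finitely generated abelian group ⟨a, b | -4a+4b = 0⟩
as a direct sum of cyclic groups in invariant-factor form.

Answer: M ≅ ℤ^1 ⊕ ℤ/4

Derivation:
rank_ℚ(R)=1; free=2−1=1
SNF(R) diag = [4] → torsion [4]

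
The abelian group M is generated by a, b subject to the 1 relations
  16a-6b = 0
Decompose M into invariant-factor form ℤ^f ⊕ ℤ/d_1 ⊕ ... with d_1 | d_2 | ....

rank_ℚ(R)=1; free=2−1=1
SNF(R) diag = [2] → torsion [2]

Answer: M ≅ ℤ^1 ⊕ ℤ/2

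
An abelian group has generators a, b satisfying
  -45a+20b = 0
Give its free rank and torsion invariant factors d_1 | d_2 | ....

Answer: M ≅ ℤ^1 ⊕ ℤ/5

Derivation:
rank_ℚ(R)=1; free=2−1=1
SNF(R) diag = [5] → torsion [5]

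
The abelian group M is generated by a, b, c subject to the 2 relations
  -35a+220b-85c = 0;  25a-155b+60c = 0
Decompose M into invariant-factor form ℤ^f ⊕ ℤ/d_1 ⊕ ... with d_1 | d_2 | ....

Answer: M ≅ ℤ^1 ⊕ ℤ/5 ⊕ ℤ/5

Derivation:
rank_ℚ(R)=2; free=3−2=1
SNF(R) diag = [5, 5] → torsion [5, 5]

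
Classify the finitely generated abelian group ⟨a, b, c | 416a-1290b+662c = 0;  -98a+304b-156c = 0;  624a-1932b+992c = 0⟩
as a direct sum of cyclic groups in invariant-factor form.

Answer: M ≅ ℤ/2 ⊕ ℤ/2 ⊕ ℤ/4

Derivation:
rank_ℚ(R)=3; free=3−3=0
SNF(R) diag = [2, 2, 4] → torsion [2, 2, 4]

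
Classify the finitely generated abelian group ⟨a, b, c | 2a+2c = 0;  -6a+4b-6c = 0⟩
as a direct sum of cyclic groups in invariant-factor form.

rank_ℚ(R)=2; free=3−2=1
SNF(R) diag = [2, 4] → torsion [2, 4]

Answer: M ≅ ℤ^1 ⊕ ℤ/2 ⊕ ℤ/4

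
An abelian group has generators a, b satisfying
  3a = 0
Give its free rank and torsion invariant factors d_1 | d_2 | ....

rank_ℚ(R)=1; free=2−1=1
SNF(R) diag = [3] → torsion [3]

Answer: M ≅ ℤ^1 ⊕ ℤ/3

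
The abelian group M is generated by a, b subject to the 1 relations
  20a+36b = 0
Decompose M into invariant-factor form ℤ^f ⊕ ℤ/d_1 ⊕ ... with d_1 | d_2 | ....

rank_ℚ(R)=1; free=2−1=1
SNF(R) diag = [4] → torsion [4]

Answer: M ≅ ℤ^1 ⊕ ℤ/4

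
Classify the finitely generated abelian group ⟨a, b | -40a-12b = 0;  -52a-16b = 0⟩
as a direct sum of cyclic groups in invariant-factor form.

rank_ℚ(R)=2; free=2−2=0
SNF(R) diag = [4, 4] → torsion [4, 4]

Answer: M ≅ ℤ/4 ⊕ ℤ/4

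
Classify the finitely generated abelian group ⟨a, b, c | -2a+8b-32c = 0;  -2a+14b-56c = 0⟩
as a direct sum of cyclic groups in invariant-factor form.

Answer: M ≅ ℤ^1 ⊕ ℤ/2 ⊕ ℤ/6

Derivation:
rank_ℚ(R)=2; free=3−2=1
SNF(R) diag = [2, 6] → torsion [2, 6]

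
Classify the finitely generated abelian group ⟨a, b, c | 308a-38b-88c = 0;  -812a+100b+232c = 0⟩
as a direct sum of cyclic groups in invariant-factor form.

rank_ℚ(R)=2; free=3−2=1
SNF(R) diag = [2, 4] → torsion [2, 4]

Answer: M ≅ ℤ^1 ⊕ ℤ/2 ⊕ ℤ/4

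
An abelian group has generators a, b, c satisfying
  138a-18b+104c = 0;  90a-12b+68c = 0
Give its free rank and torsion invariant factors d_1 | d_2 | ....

Answer: M ≅ ℤ^1 ⊕ ℤ/2 ⊕ ℤ/6

Derivation:
rank_ℚ(R)=2; free=3−2=1
SNF(R) diag = [2, 6] → torsion [2, 6]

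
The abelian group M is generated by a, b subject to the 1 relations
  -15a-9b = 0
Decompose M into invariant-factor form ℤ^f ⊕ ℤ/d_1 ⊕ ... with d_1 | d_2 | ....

Answer: M ≅ ℤ^1 ⊕ ℤ/3

Derivation:
rank_ℚ(R)=1; free=2−1=1
SNF(R) diag = [3] → torsion [3]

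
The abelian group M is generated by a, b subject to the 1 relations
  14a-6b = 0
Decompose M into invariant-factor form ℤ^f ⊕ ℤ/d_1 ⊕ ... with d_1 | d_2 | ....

rank_ℚ(R)=1; free=2−1=1
SNF(R) diag = [2] → torsion [2]

Answer: M ≅ ℤ^1 ⊕ ℤ/2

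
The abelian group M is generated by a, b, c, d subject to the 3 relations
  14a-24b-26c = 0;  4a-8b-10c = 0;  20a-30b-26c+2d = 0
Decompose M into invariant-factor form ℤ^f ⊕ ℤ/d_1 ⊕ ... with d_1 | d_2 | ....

rank_ℚ(R)=3; free=4−3=1
SNF(R) diag = [2, 2, 2] → torsion [2, 2, 2]

Answer: M ≅ ℤ^1 ⊕ ℤ/2 ⊕ ℤ/2 ⊕ ℤ/2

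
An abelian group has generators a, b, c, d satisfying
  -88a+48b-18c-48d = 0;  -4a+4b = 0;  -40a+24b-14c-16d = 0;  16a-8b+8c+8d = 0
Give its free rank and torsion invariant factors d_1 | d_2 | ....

rank_ℚ(R)=4; free=4−4=0
SNF(R) diag = [2, 4, 8, 8] → torsion [2, 4, 8, 8]

Answer: M ≅ ℤ/2 ⊕ ℤ/4 ⊕ ℤ/8 ⊕ ℤ/8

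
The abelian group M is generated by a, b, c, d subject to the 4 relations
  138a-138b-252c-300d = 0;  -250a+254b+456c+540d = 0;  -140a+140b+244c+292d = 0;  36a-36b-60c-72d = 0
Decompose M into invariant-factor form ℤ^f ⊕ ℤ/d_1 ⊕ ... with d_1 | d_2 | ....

Answer: M ≅ ℤ/2 ⊕ ℤ/4 ⊕ ℤ/12 ⊕ ℤ/12

Derivation:
rank_ℚ(R)=4; free=4−4=0
SNF(R) diag = [2, 4, 12, 12] → torsion [2, 4, 12, 12]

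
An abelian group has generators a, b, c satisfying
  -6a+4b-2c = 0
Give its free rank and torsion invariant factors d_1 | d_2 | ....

rank_ℚ(R)=1; free=3−1=2
SNF(R) diag = [2] → torsion [2]

Answer: M ≅ ℤ^2 ⊕ ℤ/2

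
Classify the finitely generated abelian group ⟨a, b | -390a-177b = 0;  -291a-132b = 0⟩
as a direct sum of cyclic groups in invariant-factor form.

Answer: M ≅ ℤ/3 ⊕ ℤ/9

Derivation:
rank_ℚ(R)=2; free=2−2=0
SNF(R) diag = [3, 9] → torsion [3, 9]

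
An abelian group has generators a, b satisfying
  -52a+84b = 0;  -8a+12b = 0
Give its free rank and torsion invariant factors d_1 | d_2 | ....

rank_ℚ(R)=2; free=2−2=0
SNF(R) diag = [4, 12] → torsion [4, 12]

Answer: M ≅ ℤ/4 ⊕ ℤ/12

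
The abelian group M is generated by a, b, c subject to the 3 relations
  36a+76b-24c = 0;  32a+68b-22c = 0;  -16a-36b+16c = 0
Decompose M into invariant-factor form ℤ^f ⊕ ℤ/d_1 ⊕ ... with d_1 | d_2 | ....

rank_ℚ(R)=3; free=3−3=0
SNF(R) diag = [2, 4, 4] → torsion [2, 4, 4]

Answer: M ≅ ℤ/2 ⊕ ℤ/4 ⊕ ℤ/4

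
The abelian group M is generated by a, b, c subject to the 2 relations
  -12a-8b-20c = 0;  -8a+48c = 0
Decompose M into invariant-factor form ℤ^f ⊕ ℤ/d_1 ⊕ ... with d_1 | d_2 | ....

rank_ℚ(R)=2; free=3−2=1
SNF(R) diag = [4, 8] → torsion [4, 8]

Answer: M ≅ ℤ^1 ⊕ ℤ/4 ⊕ ℤ/8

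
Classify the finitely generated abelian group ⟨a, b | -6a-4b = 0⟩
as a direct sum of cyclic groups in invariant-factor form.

rank_ℚ(R)=1; free=2−1=1
SNF(R) diag = [2] → torsion [2]

Answer: M ≅ ℤ^1 ⊕ ℤ/2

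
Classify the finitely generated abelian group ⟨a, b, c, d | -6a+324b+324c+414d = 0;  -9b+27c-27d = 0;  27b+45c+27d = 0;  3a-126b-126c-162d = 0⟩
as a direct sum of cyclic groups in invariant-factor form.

Answer: M ≅ ℤ/3 ⊕ ℤ/9 ⊕ ℤ/18 ⊕ ℤ/18

Derivation:
rank_ℚ(R)=4; free=4−4=0
SNF(R) diag = [3, 9, 18, 18] → torsion [3, 9, 18, 18]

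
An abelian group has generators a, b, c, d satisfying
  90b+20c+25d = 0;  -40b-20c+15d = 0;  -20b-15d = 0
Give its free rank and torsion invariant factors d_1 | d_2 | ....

Answer: M ≅ ℤ^1 ⊕ ℤ/5 ⊕ ℤ/10 ⊕ ℤ/20

Derivation:
rank_ℚ(R)=3; free=4−3=1
SNF(R) diag = [5, 10, 20] → torsion [5, 10, 20]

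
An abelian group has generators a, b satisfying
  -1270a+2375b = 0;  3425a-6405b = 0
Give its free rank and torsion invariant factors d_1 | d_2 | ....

rank_ℚ(R)=2; free=2−2=0
SNF(R) diag = [5, 5] → torsion [5, 5]

Answer: M ≅ ℤ/5 ⊕ ℤ/5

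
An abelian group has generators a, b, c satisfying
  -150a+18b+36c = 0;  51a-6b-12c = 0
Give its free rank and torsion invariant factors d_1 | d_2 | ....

Answer: M ≅ ℤ^1 ⊕ ℤ/3 ⊕ ℤ/6

Derivation:
rank_ℚ(R)=2; free=3−2=1
SNF(R) diag = [3, 6] → torsion [3, 6]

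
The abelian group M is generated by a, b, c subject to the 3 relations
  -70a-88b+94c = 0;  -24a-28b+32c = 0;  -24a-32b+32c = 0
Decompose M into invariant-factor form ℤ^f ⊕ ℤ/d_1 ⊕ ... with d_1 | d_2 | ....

Answer: M ≅ ℤ/2 ⊕ ℤ/4 ⊕ ℤ/8

Derivation:
rank_ℚ(R)=3; free=3−3=0
SNF(R) diag = [2, 4, 8] → torsion [2, 4, 8]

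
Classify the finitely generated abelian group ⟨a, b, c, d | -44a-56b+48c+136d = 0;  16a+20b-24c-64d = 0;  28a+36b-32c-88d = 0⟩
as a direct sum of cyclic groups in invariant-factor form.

Answer: M ≅ ℤ^1 ⊕ ℤ/4 ⊕ ℤ/4 ⊕ ℤ/8

Derivation:
rank_ℚ(R)=3; free=4−3=1
SNF(R) diag = [4, 4, 8] → torsion [4, 4, 8]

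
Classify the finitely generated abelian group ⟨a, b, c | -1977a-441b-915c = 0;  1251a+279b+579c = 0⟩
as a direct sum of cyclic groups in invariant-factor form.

rank_ℚ(R)=2; free=3−2=1
SNF(R) diag = [3, 6] → torsion [3, 6]

Answer: M ≅ ℤ^1 ⊕ ℤ/3 ⊕ ℤ/6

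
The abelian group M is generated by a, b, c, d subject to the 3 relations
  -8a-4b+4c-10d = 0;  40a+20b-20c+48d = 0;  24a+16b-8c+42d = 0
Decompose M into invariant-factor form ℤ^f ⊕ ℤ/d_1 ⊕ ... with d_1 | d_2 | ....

rank_ℚ(R)=3; free=4−3=1
SNF(R) diag = [2, 4, 8] → torsion [2, 4, 8]

Answer: M ≅ ℤ^1 ⊕ ℤ/2 ⊕ ℤ/4 ⊕ ℤ/8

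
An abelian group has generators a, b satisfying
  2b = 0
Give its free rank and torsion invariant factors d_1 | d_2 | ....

Answer: M ≅ ℤ^1 ⊕ ℤ/2

Derivation:
rank_ℚ(R)=1; free=2−1=1
SNF(R) diag = [2] → torsion [2]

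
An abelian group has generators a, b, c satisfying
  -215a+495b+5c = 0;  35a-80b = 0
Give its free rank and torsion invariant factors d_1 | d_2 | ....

Answer: M ≅ ℤ^1 ⊕ ℤ/5 ⊕ ℤ/5

Derivation:
rank_ℚ(R)=2; free=3−2=1
SNF(R) diag = [5, 5] → torsion [5, 5]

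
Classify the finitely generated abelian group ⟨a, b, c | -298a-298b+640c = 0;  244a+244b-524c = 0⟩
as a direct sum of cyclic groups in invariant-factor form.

rank_ℚ(R)=2; free=3−2=1
SNF(R) diag = [2, 4] → torsion [2, 4]

Answer: M ≅ ℤ^1 ⊕ ℤ/2 ⊕ ℤ/4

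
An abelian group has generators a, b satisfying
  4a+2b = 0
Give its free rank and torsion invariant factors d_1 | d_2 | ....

rank_ℚ(R)=1; free=2−1=1
SNF(R) diag = [2] → torsion [2]

Answer: M ≅ ℤ^1 ⊕ ℤ/2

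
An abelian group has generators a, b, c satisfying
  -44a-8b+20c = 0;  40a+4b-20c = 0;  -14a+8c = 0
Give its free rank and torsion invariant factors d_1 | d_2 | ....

rank_ℚ(R)=3; free=3−3=0
SNF(R) diag = [2, 4, 4] → torsion [2, 4, 4]

Answer: M ≅ ℤ/2 ⊕ ℤ/4 ⊕ ℤ/4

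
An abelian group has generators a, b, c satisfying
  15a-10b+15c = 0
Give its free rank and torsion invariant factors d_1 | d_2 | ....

Answer: M ≅ ℤ^2 ⊕ ℤ/5

Derivation:
rank_ℚ(R)=1; free=3−1=2
SNF(R) diag = [5] → torsion [5]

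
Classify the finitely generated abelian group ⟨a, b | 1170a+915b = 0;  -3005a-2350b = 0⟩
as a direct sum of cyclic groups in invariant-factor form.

Answer: M ≅ ℤ/5 ⊕ ℤ/15

Derivation:
rank_ℚ(R)=2; free=2−2=0
SNF(R) diag = [5, 15] → torsion [5, 15]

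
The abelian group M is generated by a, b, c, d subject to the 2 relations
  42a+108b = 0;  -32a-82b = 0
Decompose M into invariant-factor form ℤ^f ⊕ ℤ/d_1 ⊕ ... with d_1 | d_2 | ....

Answer: M ≅ ℤ^2 ⊕ ℤ/2 ⊕ ℤ/6

Derivation:
rank_ℚ(R)=2; free=4−2=2
SNF(R) diag = [2, 6] → torsion [2, 6]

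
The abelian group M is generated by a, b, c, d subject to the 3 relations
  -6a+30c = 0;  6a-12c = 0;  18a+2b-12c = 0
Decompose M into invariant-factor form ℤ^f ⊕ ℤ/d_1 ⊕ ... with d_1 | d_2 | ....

rank_ℚ(R)=3; free=4−3=1
SNF(R) diag = [2, 6, 18] → torsion [2, 6, 18]

Answer: M ≅ ℤ^1 ⊕ ℤ/2 ⊕ ℤ/6 ⊕ ℤ/18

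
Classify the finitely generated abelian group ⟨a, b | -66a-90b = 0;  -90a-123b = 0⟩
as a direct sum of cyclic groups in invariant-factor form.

rank_ℚ(R)=2; free=2−2=0
SNF(R) diag = [3, 6] → torsion [3, 6]

Answer: M ≅ ℤ/3 ⊕ ℤ/6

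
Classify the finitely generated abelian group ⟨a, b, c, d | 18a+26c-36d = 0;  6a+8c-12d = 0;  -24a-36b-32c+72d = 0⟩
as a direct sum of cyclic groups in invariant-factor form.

Answer: M ≅ ℤ^1 ⊕ ℤ/2 ⊕ ℤ/6 ⊕ ℤ/12

Derivation:
rank_ℚ(R)=3; free=4−3=1
SNF(R) diag = [2, 6, 12] → torsion [2, 6, 12]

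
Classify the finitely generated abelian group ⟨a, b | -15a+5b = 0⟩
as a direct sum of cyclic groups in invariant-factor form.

rank_ℚ(R)=1; free=2−1=1
SNF(R) diag = [5] → torsion [5]

Answer: M ≅ ℤ^1 ⊕ ℤ/5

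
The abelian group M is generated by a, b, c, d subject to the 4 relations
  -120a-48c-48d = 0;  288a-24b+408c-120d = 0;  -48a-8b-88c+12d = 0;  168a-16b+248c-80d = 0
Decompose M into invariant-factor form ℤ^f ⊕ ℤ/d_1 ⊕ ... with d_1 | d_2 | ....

rank_ℚ(R)=4; free=4−4=0
SNF(R) diag = [4, 8, 24, 72] → torsion [4, 8, 24, 72]

Answer: M ≅ ℤ/4 ⊕ ℤ/8 ⊕ ℤ/24 ⊕ ℤ/72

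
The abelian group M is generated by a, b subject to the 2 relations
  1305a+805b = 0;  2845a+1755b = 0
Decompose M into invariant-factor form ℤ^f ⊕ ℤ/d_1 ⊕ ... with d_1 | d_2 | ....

rank_ℚ(R)=2; free=2−2=0
SNF(R) diag = [5, 10] → torsion [5, 10]

Answer: M ≅ ℤ/5 ⊕ ℤ/10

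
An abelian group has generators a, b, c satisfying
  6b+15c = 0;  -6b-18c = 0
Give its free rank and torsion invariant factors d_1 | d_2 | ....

rank_ℚ(R)=2; free=3−2=1
SNF(R) diag = [3, 6] → torsion [3, 6]

Answer: M ≅ ℤ^1 ⊕ ℤ/3 ⊕ ℤ/6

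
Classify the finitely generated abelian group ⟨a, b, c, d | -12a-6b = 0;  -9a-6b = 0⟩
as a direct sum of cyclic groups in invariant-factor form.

Answer: M ≅ ℤ^2 ⊕ ℤ/3 ⊕ ℤ/6

Derivation:
rank_ℚ(R)=2; free=4−2=2
SNF(R) diag = [3, 6] → torsion [3, 6]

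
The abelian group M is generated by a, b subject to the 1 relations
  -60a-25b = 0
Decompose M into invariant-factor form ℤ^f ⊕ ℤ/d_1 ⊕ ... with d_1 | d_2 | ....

rank_ℚ(R)=1; free=2−1=1
SNF(R) diag = [5] → torsion [5]

Answer: M ≅ ℤ^1 ⊕ ℤ/5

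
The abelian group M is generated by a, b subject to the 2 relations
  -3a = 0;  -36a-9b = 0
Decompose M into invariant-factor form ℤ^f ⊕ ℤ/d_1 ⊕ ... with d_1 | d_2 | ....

Answer: M ≅ ℤ/3 ⊕ ℤ/9

Derivation:
rank_ℚ(R)=2; free=2−2=0
SNF(R) diag = [3, 9] → torsion [3, 9]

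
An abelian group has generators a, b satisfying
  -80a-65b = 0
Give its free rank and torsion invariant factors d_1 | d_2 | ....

rank_ℚ(R)=1; free=2−1=1
SNF(R) diag = [5] → torsion [5]

Answer: M ≅ ℤ^1 ⊕ ℤ/5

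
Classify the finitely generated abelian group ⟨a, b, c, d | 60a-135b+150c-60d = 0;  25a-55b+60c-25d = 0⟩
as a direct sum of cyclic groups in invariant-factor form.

Answer: M ≅ ℤ^2 ⊕ ℤ/5 ⊕ ℤ/15

Derivation:
rank_ℚ(R)=2; free=4−2=2
SNF(R) diag = [5, 15] → torsion [5, 15]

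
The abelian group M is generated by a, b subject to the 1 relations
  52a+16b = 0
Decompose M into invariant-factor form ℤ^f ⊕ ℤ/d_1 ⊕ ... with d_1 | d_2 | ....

Answer: M ≅ ℤ^1 ⊕ ℤ/4

Derivation:
rank_ℚ(R)=1; free=2−1=1
SNF(R) diag = [4] → torsion [4]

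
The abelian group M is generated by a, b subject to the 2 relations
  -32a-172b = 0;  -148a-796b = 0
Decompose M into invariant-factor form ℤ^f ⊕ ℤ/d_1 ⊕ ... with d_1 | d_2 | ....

Answer: M ≅ ℤ/4 ⊕ ℤ/4

Derivation:
rank_ℚ(R)=2; free=2−2=0
SNF(R) diag = [4, 4] → torsion [4, 4]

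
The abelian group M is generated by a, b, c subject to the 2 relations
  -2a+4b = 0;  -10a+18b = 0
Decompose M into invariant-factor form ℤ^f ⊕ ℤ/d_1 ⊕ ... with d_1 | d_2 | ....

rank_ℚ(R)=2; free=3−2=1
SNF(R) diag = [2, 2] → torsion [2, 2]

Answer: M ≅ ℤ^1 ⊕ ℤ/2 ⊕ ℤ/2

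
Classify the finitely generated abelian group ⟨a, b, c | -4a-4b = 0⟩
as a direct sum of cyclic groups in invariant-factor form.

Answer: M ≅ ℤ^2 ⊕ ℤ/4

Derivation:
rank_ℚ(R)=1; free=3−1=2
SNF(R) diag = [4] → torsion [4]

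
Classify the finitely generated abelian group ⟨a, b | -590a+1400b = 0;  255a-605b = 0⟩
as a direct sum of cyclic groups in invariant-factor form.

Answer: M ≅ ℤ/5 ⊕ ℤ/10

Derivation:
rank_ℚ(R)=2; free=2−2=0
SNF(R) diag = [5, 10] → torsion [5, 10]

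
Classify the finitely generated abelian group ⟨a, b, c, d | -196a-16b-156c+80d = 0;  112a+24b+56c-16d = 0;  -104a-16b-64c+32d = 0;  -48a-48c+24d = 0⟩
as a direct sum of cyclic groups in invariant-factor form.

Answer: M ≅ ℤ/4 ⊕ ℤ/8 ⊕ ℤ/8 ⊕ ℤ/24

Derivation:
rank_ℚ(R)=4; free=4−4=0
SNF(R) diag = [4, 8, 8, 24] → torsion [4, 8, 8, 24]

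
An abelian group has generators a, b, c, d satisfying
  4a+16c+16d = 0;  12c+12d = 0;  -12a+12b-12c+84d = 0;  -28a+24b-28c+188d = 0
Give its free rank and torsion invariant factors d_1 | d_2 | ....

Answer: M ≅ ℤ/4 ⊕ ℤ/12 ⊕ ℤ/12 ⊕ ℤ/24

Derivation:
rank_ℚ(R)=4; free=4−4=0
SNF(R) diag = [4, 12, 12, 24] → torsion [4, 12, 12, 24]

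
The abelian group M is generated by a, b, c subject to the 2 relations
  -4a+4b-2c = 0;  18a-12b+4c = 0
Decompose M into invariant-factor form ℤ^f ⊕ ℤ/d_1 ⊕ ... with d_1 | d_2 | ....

Answer: M ≅ ℤ^1 ⊕ ℤ/2 ⊕ ℤ/2

Derivation:
rank_ℚ(R)=2; free=3−2=1
SNF(R) diag = [2, 2] → torsion [2, 2]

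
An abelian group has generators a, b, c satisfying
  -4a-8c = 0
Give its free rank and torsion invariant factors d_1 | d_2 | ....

Answer: M ≅ ℤ^2 ⊕ ℤ/4

Derivation:
rank_ℚ(R)=1; free=3−1=2
SNF(R) diag = [4] → torsion [4]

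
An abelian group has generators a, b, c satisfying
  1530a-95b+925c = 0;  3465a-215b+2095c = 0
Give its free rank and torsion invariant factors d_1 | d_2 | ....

Answer: M ≅ ℤ^1 ⊕ ℤ/5 ⊕ ℤ/15

Derivation:
rank_ℚ(R)=2; free=3−2=1
SNF(R) diag = [5, 15] → torsion [5, 15]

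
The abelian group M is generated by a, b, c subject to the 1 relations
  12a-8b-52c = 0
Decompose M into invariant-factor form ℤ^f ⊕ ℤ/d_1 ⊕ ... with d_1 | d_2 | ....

Answer: M ≅ ℤ^2 ⊕ ℤ/4

Derivation:
rank_ℚ(R)=1; free=3−1=2
SNF(R) diag = [4] → torsion [4]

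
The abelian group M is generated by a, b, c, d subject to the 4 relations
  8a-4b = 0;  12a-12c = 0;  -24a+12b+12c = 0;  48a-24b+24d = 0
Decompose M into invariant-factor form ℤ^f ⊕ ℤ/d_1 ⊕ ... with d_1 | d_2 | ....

Answer: M ≅ ℤ/4 ⊕ ℤ/12 ⊕ ℤ/12 ⊕ ℤ/24

Derivation:
rank_ℚ(R)=4; free=4−4=0
SNF(R) diag = [4, 12, 12, 24] → torsion [4, 12, 12, 24]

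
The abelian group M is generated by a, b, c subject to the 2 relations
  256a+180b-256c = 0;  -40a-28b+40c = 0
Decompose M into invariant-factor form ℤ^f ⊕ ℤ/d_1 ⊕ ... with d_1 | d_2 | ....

rank_ℚ(R)=2; free=3−2=1
SNF(R) diag = [4, 8] → torsion [4, 8]

Answer: M ≅ ℤ^1 ⊕ ℤ/4 ⊕ ℤ/8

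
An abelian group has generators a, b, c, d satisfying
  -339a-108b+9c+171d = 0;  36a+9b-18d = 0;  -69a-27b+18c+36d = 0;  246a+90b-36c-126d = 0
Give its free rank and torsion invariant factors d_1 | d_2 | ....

rank_ℚ(R)=4; free=4−4=0
SNF(R) diag = [3, 9, 9, 18] → torsion [3, 9, 9, 18]

Answer: M ≅ ℤ/3 ⊕ ℤ/9 ⊕ ℤ/9 ⊕ ℤ/18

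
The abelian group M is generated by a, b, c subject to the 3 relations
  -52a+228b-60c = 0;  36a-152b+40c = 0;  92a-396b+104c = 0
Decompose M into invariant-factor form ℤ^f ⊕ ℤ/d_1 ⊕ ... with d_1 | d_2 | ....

rank_ℚ(R)=3; free=3−3=0
SNF(R) diag = [4, 4, 4] → torsion [4, 4, 4]

Answer: M ≅ ℤ/4 ⊕ ℤ/4 ⊕ ℤ/4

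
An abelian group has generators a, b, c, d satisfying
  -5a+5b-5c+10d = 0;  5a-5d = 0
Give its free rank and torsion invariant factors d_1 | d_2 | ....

Answer: M ≅ ℤ^2 ⊕ ℤ/5 ⊕ ℤ/5

Derivation:
rank_ℚ(R)=2; free=4−2=2
SNF(R) diag = [5, 5] → torsion [5, 5]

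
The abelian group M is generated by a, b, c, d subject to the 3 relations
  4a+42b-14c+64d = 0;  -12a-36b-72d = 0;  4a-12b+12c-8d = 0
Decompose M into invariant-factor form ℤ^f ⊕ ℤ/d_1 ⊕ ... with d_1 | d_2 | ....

rank_ℚ(R)=3; free=4−3=1
SNF(R) diag = [2, 4, 12] → torsion [2, 4, 12]

Answer: M ≅ ℤ^1 ⊕ ℤ/2 ⊕ ℤ/4 ⊕ ℤ/12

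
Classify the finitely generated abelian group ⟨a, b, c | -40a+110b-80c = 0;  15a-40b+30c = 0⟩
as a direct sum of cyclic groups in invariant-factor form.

rank_ℚ(R)=2; free=3−2=1
SNF(R) diag = [5, 10] → torsion [5, 10]

Answer: M ≅ ℤ^1 ⊕ ℤ/5 ⊕ ℤ/10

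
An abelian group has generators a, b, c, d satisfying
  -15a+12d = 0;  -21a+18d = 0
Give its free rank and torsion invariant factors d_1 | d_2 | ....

rank_ℚ(R)=2; free=4−2=2
SNF(R) diag = [3, 6] → torsion [3, 6]

Answer: M ≅ ℤ^2 ⊕ ℤ/3 ⊕ ℤ/6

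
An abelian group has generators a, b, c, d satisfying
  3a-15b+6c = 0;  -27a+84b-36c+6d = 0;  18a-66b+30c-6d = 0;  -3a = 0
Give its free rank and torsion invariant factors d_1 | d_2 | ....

rank_ℚ(R)=4; free=4−4=0
SNF(R) diag = [3, 3, 6, 6] → torsion [3, 3, 6, 6]

Answer: M ≅ ℤ/3 ⊕ ℤ/3 ⊕ ℤ/6 ⊕ ℤ/6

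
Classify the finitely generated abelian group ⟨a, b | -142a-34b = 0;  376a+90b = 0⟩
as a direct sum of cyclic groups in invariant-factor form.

rank_ℚ(R)=2; free=2−2=0
SNF(R) diag = [2, 2] → torsion [2, 2]

Answer: M ≅ ℤ/2 ⊕ ℤ/2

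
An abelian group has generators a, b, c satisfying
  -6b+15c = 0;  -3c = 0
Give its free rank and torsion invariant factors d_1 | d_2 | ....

Answer: M ≅ ℤ^1 ⊕ ℤ/3 ⊕ ℤ/6

Derivation:
rank_ℚ(R)=2; free=3−2=1
SNF(R) diag = [3, 6] → torsion [3, 6]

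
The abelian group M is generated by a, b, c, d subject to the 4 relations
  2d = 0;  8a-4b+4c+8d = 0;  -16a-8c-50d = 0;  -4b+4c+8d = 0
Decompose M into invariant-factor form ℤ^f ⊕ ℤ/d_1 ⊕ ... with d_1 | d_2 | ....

rank_ℚ(R)=4; free=4−4=0
SNF(R) diag = [2, 4, 8, 8] → torsion [2, 4, 8, 8]

Answer: M ≅ ℤ/2 ⊕ ℤ/4 ⊕ ℤ/8 ⊕ ℤ/8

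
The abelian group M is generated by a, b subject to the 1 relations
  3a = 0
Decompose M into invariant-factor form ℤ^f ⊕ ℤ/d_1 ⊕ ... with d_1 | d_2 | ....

rank_ℚ(R)=1; free=2−1=1
SNF(R) diag = [3] → torsion [3]

Answer: M ≅ ℤ^1 ⊕ ℤ/3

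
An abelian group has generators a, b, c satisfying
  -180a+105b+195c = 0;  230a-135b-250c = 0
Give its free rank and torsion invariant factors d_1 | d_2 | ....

rank_ℚ(R)=2; free=3−2=1
SNF(R) diag = [5, 15] → torsion [5, 15]

Answer: M ≅ ℤ^1 ⊕ ℤ/5 ⊕ ℤ/15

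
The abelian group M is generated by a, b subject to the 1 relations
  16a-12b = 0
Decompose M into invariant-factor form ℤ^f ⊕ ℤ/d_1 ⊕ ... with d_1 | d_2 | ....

Answer: M ≅ ℤ^1 ⊕ ℤ/4

Derivation:
rank_ℚ(R)=1; free=2−1=1
SNF(R) diag = [4] → torsion [4]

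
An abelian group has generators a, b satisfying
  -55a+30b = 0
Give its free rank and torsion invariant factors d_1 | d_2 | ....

Answer: M ≅ ℤ^1 ⊕ ℤ/5

Derivation:
rank_ℚ(R)=1; free=2−1=1
SNF(R) diag = [5] → torsion [5]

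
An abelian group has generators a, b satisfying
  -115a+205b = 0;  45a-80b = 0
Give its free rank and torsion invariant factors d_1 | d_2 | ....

rank_ℚ(R)=2; free=2−2=0
SNF(R) diag = [5, 5] → torsion [5, 5]

Answer: M ≅ ℤ/5 ⊕ ℤ/5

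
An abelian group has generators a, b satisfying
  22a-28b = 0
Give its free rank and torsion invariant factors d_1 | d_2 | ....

Answer: M ≅ ℤ^1 ⊕ ℤ/2

Derivation:
rank_ℚ(R)=1; free=2−1=1
SNF(R) diag = [2] → torsion [2]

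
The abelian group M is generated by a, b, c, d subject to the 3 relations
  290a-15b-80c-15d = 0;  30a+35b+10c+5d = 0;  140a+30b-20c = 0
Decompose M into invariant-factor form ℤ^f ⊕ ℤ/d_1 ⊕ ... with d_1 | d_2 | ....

rank_ℚ(R)=3; free=4−3=1
SNF(R) diag = [5, 10, 30] → torsion [5, 10, 30]

Answer: M ≅ ℤ^1 ⊕ ℤ/5 ⊕ ℤ/10 ⊕ ℤ/30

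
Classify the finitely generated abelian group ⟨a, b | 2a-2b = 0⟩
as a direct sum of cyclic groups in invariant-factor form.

rank_ℚ(R)=1; free=2−1=1
SNF(R) diag = [2] → torsion [2]

Answer: M ≅ ℤ^1 ⊕ ℤ/2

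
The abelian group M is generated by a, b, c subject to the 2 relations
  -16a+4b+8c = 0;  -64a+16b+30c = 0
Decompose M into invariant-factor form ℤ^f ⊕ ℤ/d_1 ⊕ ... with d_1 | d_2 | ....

Answer: M ≅ ℤ^1 ⊕ ℤ/2 ⊕ ℤ/4

Derivation:
rank_ℚ(R)=2; free=3−2=1
SNF(R) diag = [2, 4] → torsion [2, 4]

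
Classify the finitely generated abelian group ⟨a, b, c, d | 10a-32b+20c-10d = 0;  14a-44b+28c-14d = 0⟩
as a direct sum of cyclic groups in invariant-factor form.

Answer: M ≅ ℤ^2 ⊕ ℤ/2 ⊕ ℤ/4

Derivation:
rank_ℚ(R)=2; free=4−2=2
SNF(R) diag = [2, 4] → torsion [2, 4]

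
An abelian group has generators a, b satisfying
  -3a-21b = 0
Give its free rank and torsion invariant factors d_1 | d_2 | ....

rank_ℚ(R)=1; free=2−1=1
SNF(R) diag = [3] → torsion [3]

Answer: M ≅ ℤ^1 ⊕ ℤ/3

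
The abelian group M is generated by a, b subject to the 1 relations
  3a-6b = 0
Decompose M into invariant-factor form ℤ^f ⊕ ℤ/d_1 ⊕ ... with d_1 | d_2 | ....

rank_ℚ(R)=1; free=2−1=1
SNF(R) diag = [3] → torsion [3]

Answer: M ≅ ℤ^1 ⊕ ℤ/3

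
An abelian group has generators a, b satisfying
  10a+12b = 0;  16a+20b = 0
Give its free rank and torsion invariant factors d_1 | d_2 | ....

rank_ℚ(R)=2; free=2−2=0
SNF(R) diag = [2, 4] → torsion [2, 4]

Answer: M ≅ ℤ/2 ⊕ ℤ/4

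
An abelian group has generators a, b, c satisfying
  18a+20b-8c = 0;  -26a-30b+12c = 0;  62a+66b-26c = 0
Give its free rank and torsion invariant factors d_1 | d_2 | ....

rank_ℚ(R)=3; free=3−3=0
SNF(R) diag = [2, 2, 2] → torsion [2, 2, 2]

Answer: M ≅ ℤ/2 ⊕ ℤ/2 ⊕ ℤ/2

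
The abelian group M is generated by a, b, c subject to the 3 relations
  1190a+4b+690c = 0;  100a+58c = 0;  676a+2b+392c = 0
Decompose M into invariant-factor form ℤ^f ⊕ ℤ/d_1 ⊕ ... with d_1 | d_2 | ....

rank_ℚ(R)=3; free=3−3=0
SNF(R) diag = [2, 2, 2] → torsion [2, 2, 2]

Answer: M ≅ ℤ/2 ⊕ ℤ/2 ⊕ ℤ/2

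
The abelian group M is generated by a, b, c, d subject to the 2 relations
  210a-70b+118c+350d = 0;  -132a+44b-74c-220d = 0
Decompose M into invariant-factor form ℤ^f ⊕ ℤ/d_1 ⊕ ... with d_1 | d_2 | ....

rank_ℚ(R)=2; free=4−2=2
SNF(R) diag = [2, 6] → torsion [2, 6]

Answer: M ≅ ℤ^2 ⊕ ℤ/2 ⊕ ℤ/6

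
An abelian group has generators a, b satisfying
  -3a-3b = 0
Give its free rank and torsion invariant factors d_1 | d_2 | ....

Answer: M ≅ ℤ^1 ⊕ ℤ/3

Derivation:
rank_ℚ(R)=1; free=2−1=1
SNF(R) diag = [3] → torsion [3]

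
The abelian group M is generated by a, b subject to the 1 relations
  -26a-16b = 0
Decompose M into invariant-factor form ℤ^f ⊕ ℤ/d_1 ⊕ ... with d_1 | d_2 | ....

rank_ℚ(R)=1; free=2−1=1
SNF(R) diag = [2] → torsion [2]

Answer: M ≅ ℤ^1 ⊕ ℤ/2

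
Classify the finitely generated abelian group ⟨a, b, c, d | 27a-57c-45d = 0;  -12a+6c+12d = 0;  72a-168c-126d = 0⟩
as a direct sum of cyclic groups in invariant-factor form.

Answer: M ≅ ℤ^1 ⊕ ℤ/3 ⊕ ℤ/6 ⊕ ℤ/18

Derivation:
rank_ℚ(R)=3; free=4−3=1
SNF(R) diag = [3, 6, 18] → torsion [3, 6, 18]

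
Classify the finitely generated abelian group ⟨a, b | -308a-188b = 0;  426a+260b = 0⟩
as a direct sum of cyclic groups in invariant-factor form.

Answer: M ≅ ℤ/2 ⊕ ℤ/4

Derivation:
rank_ℚ(R)=2; free=2−2=0
SNF(R) diag = [2, 4] → torsion [2, 4]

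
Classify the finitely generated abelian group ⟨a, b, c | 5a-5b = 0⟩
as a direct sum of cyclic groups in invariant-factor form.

Answer: M ≅ ℤ^2 ⊕ ℤ/5

Derivation:
rank_ℚ(R)=1; free=3−1=2
SNF(R) diag = [5] → torsion [5]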